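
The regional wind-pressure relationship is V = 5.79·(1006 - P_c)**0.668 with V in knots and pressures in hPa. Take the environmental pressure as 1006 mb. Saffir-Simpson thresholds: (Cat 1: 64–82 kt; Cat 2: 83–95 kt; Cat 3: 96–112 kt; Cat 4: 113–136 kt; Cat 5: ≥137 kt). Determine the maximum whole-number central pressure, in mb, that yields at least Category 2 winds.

Category 2 begins at V = 83 kt.
Required ΔP = (83/5.79)^(1/0.668) = 14.335^1.497 ≈ 53.84 mb.
P_c ≤ 1006 − 53.84 = 952.16, so the highest integer P_c is 952 mb.

952 mb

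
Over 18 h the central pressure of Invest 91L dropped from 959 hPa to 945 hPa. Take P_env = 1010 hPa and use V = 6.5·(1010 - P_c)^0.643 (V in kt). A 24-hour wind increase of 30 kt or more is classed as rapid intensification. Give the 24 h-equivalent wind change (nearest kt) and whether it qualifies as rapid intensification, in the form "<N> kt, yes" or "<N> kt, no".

V₁: ΔP = 51, V ≈ 6.5 × 51^0.643 ≈ 81.45 kt.
V₂: ΔP = 65, V ≈ 6.5 × 65^0.643 ≈ 95.20 kt.
ΔV over 18 h = 13.75 kt → 24 h equivalent = 13.75 × 24/18 ≈ 18.33 kt.
18 kt < 30 kt ⇒ not rapid intensification.

18 kt, no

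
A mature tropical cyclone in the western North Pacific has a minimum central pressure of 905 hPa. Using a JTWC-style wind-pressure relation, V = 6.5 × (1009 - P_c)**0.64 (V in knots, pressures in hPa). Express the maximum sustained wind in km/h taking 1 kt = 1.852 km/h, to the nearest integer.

ΔP = 1009 − 905 = 104 hPa.
V ≈ 6.5 × 104^0.64 = 6.5 × 19.539 ≈ 127.003 kt.
127.003 × 1.852 ≈ 235.21 km/h → 235 km/h.

235 km/h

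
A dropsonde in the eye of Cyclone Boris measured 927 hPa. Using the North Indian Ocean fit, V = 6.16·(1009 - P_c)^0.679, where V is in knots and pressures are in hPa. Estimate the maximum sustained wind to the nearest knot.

ΔP = 1009 − 927 = 82 hPa.
82^0.679 ≈ 19.929.
V ≈ 6.16 × 19.929 ≈ 122.8 kt.

123 kt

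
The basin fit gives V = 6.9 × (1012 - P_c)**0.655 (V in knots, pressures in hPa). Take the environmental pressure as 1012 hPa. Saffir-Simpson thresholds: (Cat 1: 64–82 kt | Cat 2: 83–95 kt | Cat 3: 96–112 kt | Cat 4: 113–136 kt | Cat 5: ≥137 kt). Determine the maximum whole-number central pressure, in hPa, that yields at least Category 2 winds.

967 hPa

Category 2 begins at V = 83 kt.
Required ΔP = (83/6.9)^(1/0.655) = 12.029^1.527 ≈ 44.59 hPa.
P_c ≤ 1012 − 44.59 = 967.41, so the highest integer P_c is 967 hPa.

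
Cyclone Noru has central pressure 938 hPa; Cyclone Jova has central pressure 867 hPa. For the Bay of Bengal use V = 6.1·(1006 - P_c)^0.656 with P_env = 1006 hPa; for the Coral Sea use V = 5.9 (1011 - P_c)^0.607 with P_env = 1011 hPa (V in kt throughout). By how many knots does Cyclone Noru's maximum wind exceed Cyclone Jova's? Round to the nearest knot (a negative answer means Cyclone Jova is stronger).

Cyclone Noru: ΔP = 68; V ≈ 6.1 × 68^0.656 ≈ 97.15 kt.
Cyclone Jova: ΔP = 144; V ≈ 5.9 × 144^0.607 ≈ 120.50 kt.
Difference ≈ 97.15 − 120.50 = -23.35 → -23 kt.

-23 kt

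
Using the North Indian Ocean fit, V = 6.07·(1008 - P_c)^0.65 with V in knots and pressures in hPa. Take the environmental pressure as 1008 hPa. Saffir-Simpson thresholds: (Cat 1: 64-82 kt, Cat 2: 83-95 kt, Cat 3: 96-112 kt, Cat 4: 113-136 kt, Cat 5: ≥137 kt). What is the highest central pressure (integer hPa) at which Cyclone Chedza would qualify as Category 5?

887 hPa

Category 5 begins at V = 137 kt.
Required ΔP = (137/6.07)^(1/0.65) = 22.570^1.538 ≈ 120.88 hPa.
P_c ≤ 1008 − 120.88 = 887.12, so the highest integer P_c is 887 hPa.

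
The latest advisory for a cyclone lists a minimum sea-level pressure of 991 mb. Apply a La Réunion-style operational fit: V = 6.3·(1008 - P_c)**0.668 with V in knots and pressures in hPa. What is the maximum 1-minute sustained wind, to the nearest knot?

42 kt

ΔP = 1008 − 991 = 17 mb.
17^0.668 ≈ 6.637.
V ≈ 6.3 × 6.637 ≈ 41.8 kt.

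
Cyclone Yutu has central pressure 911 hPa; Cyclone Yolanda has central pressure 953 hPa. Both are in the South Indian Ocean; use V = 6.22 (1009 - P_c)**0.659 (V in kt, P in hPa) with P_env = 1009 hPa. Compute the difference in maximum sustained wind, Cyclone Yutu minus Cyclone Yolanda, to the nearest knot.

39 kt

Cyclone Yutu: ΔP = 98; V ≈ 6.22 × 98^0.659 ≈ 127.65 kt.
Cyclone Yolanda: ΔP = 56; V ≈ 6.22 × 56^0.659 ≈ 88.28 kt.
Difference ≈ 127.65 − 88.28 = 39.37 → 39 kt.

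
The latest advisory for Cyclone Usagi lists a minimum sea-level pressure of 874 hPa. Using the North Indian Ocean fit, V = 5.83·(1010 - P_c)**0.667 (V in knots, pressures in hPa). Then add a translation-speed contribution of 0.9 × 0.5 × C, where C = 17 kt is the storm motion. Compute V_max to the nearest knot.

ΔP = 1010 − 874 = 136 hPa.
136^0.667 ≈ 26.489.
V ≈ 5.83 × 26.489 ≈ 154.4 kt.
Translation term: 0.9 × 0.5 × 17 = 7.65 kt.
Corrected V ≈ 162.05 kt → 162 kt.

162 kt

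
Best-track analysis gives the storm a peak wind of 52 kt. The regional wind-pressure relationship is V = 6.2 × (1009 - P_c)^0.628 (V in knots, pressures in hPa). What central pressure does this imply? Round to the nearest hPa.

ΔP = (V / 6.2)^(1/0.628) = (52/6.2)^1.592.
52/6.2 = 8.387; 8.387^1.592 ≈ 29.56 hPa.
P_c = 1009 − 29.56 = 979.44 ≈ 979 hPa.

979 hPa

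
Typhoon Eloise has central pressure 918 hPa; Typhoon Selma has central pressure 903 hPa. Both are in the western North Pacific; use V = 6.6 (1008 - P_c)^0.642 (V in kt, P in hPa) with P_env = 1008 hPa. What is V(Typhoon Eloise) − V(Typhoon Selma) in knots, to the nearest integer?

-12 kt

Typhoon Eloise: ΔP = 90; V ≈ 6.6 × 90^0.642 ≈ 118.62 kt.
Typhoon Selma: ΔP = 105; V ≈ 6.6 × 105^0.642 ≈ 130.96 kt.
Difference ≈ 118.62 − 130.96 = -12.34 → -12 kt.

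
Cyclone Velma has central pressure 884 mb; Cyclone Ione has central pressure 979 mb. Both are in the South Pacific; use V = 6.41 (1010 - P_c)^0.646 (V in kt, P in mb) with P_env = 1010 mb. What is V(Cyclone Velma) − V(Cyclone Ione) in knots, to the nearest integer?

87 kt

Cyclone Velma: ΔP = 126; V ≈ 6.41 × 126^0.646 ≈ 145.78 kt.
Cyclone Ione: ΔP = 31; V ≈ 6.41 × 31^0.646 ≈ 58.92 kt.
Difference ≈ 145.78 − 58.92 = 86.86 → 87 kt.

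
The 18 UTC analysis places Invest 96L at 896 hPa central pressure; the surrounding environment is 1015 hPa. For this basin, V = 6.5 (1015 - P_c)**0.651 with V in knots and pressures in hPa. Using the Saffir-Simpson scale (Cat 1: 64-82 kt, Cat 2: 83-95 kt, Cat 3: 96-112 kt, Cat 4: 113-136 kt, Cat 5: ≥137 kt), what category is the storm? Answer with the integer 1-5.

5

ΔP = 1015 − 896 = 119 hPa.
V ≈ 6.5 × 119^0.651 = 6.5 × 22.45 ≈ 146 kt.
146 kt falls in the Category 5 band.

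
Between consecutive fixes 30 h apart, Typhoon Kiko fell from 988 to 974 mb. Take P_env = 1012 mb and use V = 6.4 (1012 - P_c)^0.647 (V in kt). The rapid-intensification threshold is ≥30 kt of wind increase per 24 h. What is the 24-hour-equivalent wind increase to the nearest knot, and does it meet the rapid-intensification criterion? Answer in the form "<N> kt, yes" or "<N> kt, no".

V₁: ΔP = 24, V ≈ 6.4 × 24^0.647 ≈ 50.02 kt.
V₂: ΔP = 38, V ≈ 6.4 × 38^0.647 ≈ 67.34 kt.
ΔV over 30 h = 17.32 kt → 24 h equivalent = 17.32 × 24/30 ≈ 13.86 kt.
14 kt < 30 kt ⇒ not rapid intensification.

14 kt, no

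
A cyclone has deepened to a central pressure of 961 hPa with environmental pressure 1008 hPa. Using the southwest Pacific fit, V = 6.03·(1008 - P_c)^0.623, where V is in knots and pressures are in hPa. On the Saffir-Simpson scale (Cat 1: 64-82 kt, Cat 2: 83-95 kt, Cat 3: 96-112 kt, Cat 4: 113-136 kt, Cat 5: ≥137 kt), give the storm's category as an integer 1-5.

ΔP = 1008 − 961 = 47 hPa.
V ≈ 6.03 × 47^0.623 = 6.03 × 11.01 ≈ 66 kt.
66 kt falls in the Category 1 band.

1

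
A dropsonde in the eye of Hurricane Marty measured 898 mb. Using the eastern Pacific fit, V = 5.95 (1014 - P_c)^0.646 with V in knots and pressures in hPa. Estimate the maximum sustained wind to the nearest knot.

128 kt

ΔP = 1014 − 898 = 116 mb.
116^0.646 ≈ 21.560.
V ≈ 5.95 × 21.560 ≈ 128.3 kt.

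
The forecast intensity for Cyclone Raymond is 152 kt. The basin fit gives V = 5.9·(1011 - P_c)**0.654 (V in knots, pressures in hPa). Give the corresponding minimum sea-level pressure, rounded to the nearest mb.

ΔP = (V / 5.9)^(1/0.654) = (152/5.9)^1.529.
152/5.9 = 25.763; 25.763^1.529 ≈ 143.71 mb.
P_c = 1011 − 143.71 = 867.29 ≈ 867 mb.

867 mb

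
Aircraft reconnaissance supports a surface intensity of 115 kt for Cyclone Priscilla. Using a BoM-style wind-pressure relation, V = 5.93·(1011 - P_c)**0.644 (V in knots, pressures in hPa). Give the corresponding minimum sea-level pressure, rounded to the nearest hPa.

ΔP = (V / 5.93)^(1/0.644) = (115/5.93)^1.553.
115/5.93 = 19.393; 19.393^1.553 ≈ 99.87 hPa.
P_c = 1011 − 99.87 = 911.13 ≈ 911 hPa.

911 hPa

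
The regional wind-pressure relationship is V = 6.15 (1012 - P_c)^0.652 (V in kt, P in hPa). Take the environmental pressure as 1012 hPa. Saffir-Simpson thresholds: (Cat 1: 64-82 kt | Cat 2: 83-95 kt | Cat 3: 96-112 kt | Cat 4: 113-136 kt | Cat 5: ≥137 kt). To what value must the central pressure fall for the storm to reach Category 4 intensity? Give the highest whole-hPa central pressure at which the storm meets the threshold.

Category 4 begins at V = 113 kt.
Required ΔP = (113/6.15)^(1/0.652) = 18.374^1.534 ≈ 86.89 hPa.
P_c ≤ 1012 − 86.89 = 925.11, so the highest integer P_c is 925 hPa.

925 hPa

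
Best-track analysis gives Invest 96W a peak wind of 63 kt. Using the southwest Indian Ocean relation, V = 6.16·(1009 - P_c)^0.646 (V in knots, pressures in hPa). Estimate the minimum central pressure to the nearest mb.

972 mb

ΔP = (V / 6.16)^(1/0.646) = (63/6.16)^1.548.
63/6.16 = 10.227; 10.227^1.548 ≈ 36.57 mb.
P_c = 1009 − 36.57 = 972.43 ≈ 972 mb.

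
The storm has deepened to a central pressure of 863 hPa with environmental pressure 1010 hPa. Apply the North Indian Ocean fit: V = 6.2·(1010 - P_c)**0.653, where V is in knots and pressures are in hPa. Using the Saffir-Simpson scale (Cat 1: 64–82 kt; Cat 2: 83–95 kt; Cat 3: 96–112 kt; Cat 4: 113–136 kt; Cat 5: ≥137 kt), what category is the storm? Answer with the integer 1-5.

ΔP = 1010 − 863 = 147 hPa.
V ≈ 6.2 × 147^0.653 = 6.2 × 26.02 ≈ 161 kt.
161 kt falls in the Category 5 band.

5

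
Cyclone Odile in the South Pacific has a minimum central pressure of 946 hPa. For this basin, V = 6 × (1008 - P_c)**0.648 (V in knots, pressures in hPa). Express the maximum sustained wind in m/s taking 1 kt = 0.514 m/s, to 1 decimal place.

44.7 m/s

ΔP = 1008 − 946 = 62 hPa.
V ≈ 6 × 62^0.648 = 6 × 14.503 ≈ 87.020 kt.
87.020 × 0.514 ≈ 44.73 m/s → 44.7 m/s.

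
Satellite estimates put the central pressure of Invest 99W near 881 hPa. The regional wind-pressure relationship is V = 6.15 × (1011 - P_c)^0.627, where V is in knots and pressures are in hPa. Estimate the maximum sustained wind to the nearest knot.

130 kt

ΔP = 1011 − 881 = 130 hPa.
130^0.627 ≈ 21.156.
V ≈ 6.15 × 21.156 ≈ 130.1 kt.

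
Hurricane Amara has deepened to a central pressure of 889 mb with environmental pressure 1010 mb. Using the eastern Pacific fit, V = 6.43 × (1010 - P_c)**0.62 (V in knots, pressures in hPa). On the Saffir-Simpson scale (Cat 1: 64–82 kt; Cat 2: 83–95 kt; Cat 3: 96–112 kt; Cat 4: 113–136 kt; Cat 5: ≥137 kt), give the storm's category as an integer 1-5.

ΔP = 1010 − 889 = 121 mb.
V ≈ 6.43 × 121^0.62 = 6.43 × 19.56 ≈ 126 kt.
126 kt falls in the Category 4 band.

4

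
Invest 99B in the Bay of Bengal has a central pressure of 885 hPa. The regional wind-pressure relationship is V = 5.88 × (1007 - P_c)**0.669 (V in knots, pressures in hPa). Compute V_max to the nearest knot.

146 kt

ΔP = 1007 − 885 = 122 hPa.
122^0.669 ≈ 24.876.
V ≈ 5.88 × 24.876 ≈ 146.3 kt.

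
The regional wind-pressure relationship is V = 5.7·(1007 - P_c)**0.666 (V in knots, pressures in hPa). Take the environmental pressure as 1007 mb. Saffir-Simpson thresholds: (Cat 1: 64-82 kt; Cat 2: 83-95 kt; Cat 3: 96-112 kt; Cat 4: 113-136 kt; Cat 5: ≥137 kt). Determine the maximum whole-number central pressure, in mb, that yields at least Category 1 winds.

969 mb

Category 1 begins at V = 64 kt.
Required ΔP = (64/5.7)^(1/0.666) = 11.228^1.502 ≈ 37.76 mb.
P_c ≤ 1007 − 37.76 = 969.24, so the highest integer P_c is 969 mb.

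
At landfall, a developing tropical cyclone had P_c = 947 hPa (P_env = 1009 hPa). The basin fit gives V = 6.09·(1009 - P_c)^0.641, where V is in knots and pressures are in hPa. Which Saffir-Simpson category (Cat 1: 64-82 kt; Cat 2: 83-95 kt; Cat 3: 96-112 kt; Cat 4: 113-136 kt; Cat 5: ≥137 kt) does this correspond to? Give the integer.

2

ΔP = 1009 − 947 = 62 hPa.
V ≈ 6.09 × 62^0.641 = 6.09 × 14.09 ≈ 86 kt.
86 kt falls in the Category 2 band.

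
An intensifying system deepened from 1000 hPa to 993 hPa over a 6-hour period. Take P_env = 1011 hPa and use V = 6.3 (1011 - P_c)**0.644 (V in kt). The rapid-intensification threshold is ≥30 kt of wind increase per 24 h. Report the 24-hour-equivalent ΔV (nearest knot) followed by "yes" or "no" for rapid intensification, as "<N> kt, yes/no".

44 kt, yes

V₁: ΔP = 11, V ≈ 6.3 × 11^0.644 ≈ 29.51 kt.
V₂: ΔP = 18, V ≈ 6.3 × 18^0.644 ≈ 40.53 kt.
ΔV over 6 h = 11.02 kt → 24 h equivalent = 11.02 × 24/6 ≈ 44.08 kt.
44 kt ≥ 30 kt ⇒ rapid intensification.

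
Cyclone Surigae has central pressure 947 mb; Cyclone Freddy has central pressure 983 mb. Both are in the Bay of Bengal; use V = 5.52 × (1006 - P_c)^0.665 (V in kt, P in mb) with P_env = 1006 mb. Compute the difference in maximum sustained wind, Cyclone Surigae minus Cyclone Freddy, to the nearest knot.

Cyclone Surigae: ΔP = 59; V ≈ 5.52 × 59^0.665 ≈ 83.09 kt.
Cyclone Freddy: ΔP = 23; V ≈ 5.52 × 23^0.665 ≈ 44.41 kt.
Difference ≈ 83.09 − 44.41 = 38.68 → 39 kt.

39 kt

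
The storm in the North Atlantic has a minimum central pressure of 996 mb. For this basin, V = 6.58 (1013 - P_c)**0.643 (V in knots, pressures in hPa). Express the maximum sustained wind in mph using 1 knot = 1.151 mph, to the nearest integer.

ΔP = 1013 − 996 = 17 mb.
V ≈ 6.58 × 17^0.643 = 6.58 × 6.183 ≈ 40.682 kt.
40.682 × 1.151 ≈ 46.83 mph → 47 mph.

47 mph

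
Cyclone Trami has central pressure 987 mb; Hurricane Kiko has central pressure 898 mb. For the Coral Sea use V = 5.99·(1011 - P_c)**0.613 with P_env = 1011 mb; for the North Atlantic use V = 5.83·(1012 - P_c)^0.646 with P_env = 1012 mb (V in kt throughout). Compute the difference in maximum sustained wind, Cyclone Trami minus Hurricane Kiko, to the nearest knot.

-82 kt

Cyclone Trami: ΔP = 24; V ≈ 5.99 × 24^0.613 ≈ 42.02 kt.
Hurricane Kiko: ΔP = 114; V ≈ 5.83 × 114^0.646 ≈ 124.29 kt.
Difference ≈ 42.02 − 124.29 = -82.27 → -82 kt.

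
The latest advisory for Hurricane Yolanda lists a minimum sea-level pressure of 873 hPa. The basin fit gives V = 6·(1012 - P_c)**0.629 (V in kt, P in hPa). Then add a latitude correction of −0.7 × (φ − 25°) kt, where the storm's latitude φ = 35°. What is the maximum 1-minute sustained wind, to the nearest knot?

ΔP = 1012 − 873 = 139 hPa.
139^0.629 ≈ 22.282.
V ≈ 6 × 22.282 ≈ 133.7 kt.
Latitude correction: −0.7 × (35 − 25) = -7 kt.
Corrected V ≈ 126.7 kt → 127 kt.

127 kt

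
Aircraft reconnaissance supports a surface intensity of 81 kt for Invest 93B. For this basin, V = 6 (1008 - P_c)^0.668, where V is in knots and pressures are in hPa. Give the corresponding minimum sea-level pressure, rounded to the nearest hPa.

959 hPa

ΔP = (V / 6)^(1/0.668) = (81/6)^1.497.
81/6 = 13.500; 13.500^1.497 ≈ 49.22 hPa.
P_c = 1008 − 49.22 = 958.78 ≈ 959 hPa.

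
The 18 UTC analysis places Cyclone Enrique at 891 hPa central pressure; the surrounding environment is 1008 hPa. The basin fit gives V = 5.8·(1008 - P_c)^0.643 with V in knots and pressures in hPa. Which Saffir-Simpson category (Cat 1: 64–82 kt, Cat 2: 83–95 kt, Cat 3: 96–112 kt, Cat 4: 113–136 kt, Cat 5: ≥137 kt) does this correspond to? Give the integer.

4

ΔP = 1008 − 891 = 117 hPa.
V ≈ 5.8 × 117^0.643 = 5.8 × 21.37 ≈ 124 kt.
124 kt falls in the Category 4 band.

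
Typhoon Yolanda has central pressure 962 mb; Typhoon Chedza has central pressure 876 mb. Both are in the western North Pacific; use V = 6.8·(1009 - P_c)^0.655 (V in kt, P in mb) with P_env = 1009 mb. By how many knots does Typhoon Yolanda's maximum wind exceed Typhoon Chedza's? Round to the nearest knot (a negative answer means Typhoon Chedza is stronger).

Typhoon Yolanda: ΔP = 47; V ≈ 6.8 × 47^0.655 ≈ 84.67 kt.
Typhoon Chedza: ΔP = 133; V ≈ 6.8 × 133^0.655 ≈ 167.35 kt.
Difference ≈ 84.67 − 167.35 = -82.68 → -83 kt.

-83 kt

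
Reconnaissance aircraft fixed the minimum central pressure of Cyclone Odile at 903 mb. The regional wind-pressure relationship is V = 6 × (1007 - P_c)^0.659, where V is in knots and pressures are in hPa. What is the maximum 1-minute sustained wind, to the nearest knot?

ΔP = 1007 − 903 = 104 mb.
104^0.659 ≈ 21.342.
V ≈ 6 × 21.342 ≈ 128.0 kt.

128 kt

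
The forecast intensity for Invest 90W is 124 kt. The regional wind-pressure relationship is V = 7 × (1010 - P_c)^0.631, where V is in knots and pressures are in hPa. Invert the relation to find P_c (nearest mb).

915 mb

ΔP = (V / 7)^(1/0.631) = (124/7)^1.585.
124/7 = 17.714; 17.714^1.585 ≈ 95.13 mb.
P_c = 1010 − 95.13 = 914.87 ≈ 915 mb.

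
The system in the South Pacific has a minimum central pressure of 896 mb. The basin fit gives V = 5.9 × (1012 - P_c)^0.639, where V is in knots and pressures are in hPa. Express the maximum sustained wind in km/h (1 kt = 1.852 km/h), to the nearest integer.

228 km/h

ΔP = 1012 − 896 = 116 mb.
V ≈ 5.9 × 116^0.639 = 5.9 × 20.854 ≈ 123.038 kt.
123.038 × 1.852 ≈ 227.87 km/h → 228 km/h.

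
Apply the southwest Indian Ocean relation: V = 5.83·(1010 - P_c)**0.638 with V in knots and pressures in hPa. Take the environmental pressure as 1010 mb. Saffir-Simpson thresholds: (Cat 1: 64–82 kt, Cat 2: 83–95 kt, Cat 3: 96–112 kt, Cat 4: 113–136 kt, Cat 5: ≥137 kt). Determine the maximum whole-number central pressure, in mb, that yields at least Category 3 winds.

Category 3 begins at V = 96 kt.
Required ΔP = (96/5.83)^(1/0.638) = 16.467^1.567 ≈ 80.71 mb.
P_c ≤ 1010 − 80.71 = 929.29, so the highest integer P_c is 929 mb.

929 mb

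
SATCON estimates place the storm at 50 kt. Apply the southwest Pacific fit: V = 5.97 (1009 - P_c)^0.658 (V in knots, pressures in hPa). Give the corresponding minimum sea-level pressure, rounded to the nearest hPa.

984 hPa

ΔP = (V / 5.97)^(1/0.658) = (50/5.97)^1.520.
50/5.97 = 8.375; 8.375^1.520 ≈ 25.28 hPa.
P_c = 1009 − 25.28 = 983.72 ≈ 984 hPa.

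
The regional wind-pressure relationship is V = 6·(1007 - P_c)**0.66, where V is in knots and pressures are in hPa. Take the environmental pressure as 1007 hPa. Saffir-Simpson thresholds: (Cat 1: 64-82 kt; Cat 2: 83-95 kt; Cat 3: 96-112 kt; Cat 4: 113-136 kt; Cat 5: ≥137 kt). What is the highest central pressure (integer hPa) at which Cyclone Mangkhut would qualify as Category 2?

Category 2 begins at V = 83 kt.
Required ΔP = (83/6)^(1/0.66) = 13.833^1.515 ≈ 53.54 hPa.
P_c ≤ 1007 − 53.54 = 953.46, so the highest integer P_c is 953 hPa.

953 hPa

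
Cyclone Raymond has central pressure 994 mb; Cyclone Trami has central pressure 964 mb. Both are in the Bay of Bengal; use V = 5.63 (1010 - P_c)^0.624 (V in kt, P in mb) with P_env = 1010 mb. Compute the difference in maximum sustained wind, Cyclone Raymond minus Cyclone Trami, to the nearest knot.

Cyclone Raymond: ΔP = 16; V ≈ 5.63 × 16^0.624 ≈ 31.76 kt.
Cyclone Trami: ΔP = 46; V ≈ 5.63 × 46^0.624 ≈ 61.39 kt.
Difference ≈ 31.76 − 61.39 = -29.63 → -30 kt.

-30 kt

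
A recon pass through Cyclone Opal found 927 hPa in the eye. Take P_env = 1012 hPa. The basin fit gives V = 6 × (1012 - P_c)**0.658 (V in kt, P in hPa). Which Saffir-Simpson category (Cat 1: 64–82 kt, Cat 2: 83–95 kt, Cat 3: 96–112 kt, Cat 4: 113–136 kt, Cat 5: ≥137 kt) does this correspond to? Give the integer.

3

ΔP = 1012 − 927 = 85 hPa.
V ≈ 6 × 85^0.658 = 6 × 18.60 ≈ 112 kt.
112 kt falls in the Category 3 band.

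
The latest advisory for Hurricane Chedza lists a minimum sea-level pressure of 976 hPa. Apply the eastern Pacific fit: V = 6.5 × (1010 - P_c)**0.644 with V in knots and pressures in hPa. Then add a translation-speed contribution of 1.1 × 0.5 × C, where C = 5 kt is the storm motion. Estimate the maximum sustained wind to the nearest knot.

ΔP = 1010 − 976 = 34 hPa.
34^0.644 ≈ 9.689.
V ≈ 6.5 × 9.689 ≈ 63.0 kt.
Translation term: 1.1 × 0.5 × 5 = 2.75 kt.
Corrected V ≈ 65.75 kt → 66 kt.

66 kt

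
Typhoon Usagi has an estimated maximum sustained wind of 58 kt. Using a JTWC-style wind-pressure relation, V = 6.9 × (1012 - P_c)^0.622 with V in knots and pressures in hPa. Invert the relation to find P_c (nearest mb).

981 mb

ΔP = (V / 6.9)^(1/0.622) = (58/6.9)^1.608.
58/6.9 = 8.406; 8.406^1.608 ≈ 30.65 mb.
P_c = 1012 − 30.65 = 981.35 ≈ 981 mb.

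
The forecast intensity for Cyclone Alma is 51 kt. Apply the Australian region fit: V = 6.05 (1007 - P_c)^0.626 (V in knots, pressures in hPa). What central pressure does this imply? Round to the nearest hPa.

ΔP = (V / 6.05)^(1/0.626) = (51/6.05)^1.597.
51/6.05 = 8.430; 8.430^1.597 ≈ 30.13 hPa.
P_c = 1007 − 30.13 = 976.87 ≈ 977 hPa.

977 hPa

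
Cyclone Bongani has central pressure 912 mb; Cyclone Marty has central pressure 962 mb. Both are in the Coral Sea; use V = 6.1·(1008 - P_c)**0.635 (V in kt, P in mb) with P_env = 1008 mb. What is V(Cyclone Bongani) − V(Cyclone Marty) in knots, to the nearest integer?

41 kt

Cyclone Bongani: ΔP = 96; V ≈ 6.1 × 96^0.635 ≈ 110.68 kt.
Cyclone Marty: ΔP = 46; V ≈ 6.1 × 46^0.635 ≈ 69.37 kt.
Difference ≈ 110.68 − 69.37 = 41.31 → 41 kt.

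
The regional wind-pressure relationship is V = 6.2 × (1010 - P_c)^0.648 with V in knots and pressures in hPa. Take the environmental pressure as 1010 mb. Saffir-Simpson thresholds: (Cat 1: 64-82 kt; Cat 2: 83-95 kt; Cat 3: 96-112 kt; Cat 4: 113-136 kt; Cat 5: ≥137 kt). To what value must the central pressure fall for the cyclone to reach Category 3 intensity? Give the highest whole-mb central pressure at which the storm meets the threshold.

941 mb

Category 3 begins at V = 96 kt.
Required ΔP = (96/6.2)^(1/0.648) = 15.484^1.543 ≈ 68.59 mb.
P_c ≤ 1010 − 68.59 = 941.41, so the highest integer P_c is 941 mb.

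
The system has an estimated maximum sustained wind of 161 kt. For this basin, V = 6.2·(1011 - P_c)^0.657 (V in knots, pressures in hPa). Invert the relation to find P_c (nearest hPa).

869 hPa

ΔP = (V / 6.2)^(1/0.657) = (161/6.2)^1.522.
161/6.2 = 25.968; 25.968^1.522 ≈ 142.19 hPa.
P_c = 1011 − 142.19 = 868.81 ≈ 869 hPa.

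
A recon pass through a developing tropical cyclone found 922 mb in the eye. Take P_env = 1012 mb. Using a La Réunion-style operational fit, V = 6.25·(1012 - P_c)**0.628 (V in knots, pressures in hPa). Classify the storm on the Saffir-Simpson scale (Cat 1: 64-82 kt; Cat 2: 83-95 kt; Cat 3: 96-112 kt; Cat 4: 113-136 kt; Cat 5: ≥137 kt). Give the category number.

3

ΔP = 1012 − 922 = 90 mb.
V ≈ 6.25 × 90^0.628 = 6.25 × 16.88 ≈ 105 kt.
105 kt falls in the Category 3 band.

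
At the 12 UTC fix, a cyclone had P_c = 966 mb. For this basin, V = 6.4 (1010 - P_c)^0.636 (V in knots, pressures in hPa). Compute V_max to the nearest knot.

ΔP = 1010 − 966 = 44 mb.
44^0.636 ≈ 11.098.
V ≈ 6.4 × 11.098 ≈ 71.0 kt.

71 kt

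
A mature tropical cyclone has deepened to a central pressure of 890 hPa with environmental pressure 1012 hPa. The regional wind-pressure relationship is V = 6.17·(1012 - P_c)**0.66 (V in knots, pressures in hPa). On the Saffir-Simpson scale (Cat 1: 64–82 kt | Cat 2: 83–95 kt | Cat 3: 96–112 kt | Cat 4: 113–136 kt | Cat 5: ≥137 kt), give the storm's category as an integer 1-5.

ΔP = 1012 − 890 = 122 hPa.
V ≈ 6.17 × 122^0.66 = 6.17 × 23.82 ≈ 147 kt.
147 kt falls in the Category 5 band.

5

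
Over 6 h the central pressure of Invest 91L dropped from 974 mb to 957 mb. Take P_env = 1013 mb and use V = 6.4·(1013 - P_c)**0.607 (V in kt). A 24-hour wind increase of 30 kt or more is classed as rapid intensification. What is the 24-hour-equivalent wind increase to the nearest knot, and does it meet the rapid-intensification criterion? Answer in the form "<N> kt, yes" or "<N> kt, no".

58 kt, yes

V₁: ΔP = 39, V ≈ 6.4 × 39^0.607 ≈ 59.15 kt.
V₂: ΔP = 56, V ≈ 6.4 × 56^0.607 ≈ 73.68 kt.
ΔV over 6 h = 14.53 kt → 24 h equivalent = 14.53 × 24/6 ≈ 58.12 kt.
58 kt ≥ 30 kt ⇒ rapid intensification.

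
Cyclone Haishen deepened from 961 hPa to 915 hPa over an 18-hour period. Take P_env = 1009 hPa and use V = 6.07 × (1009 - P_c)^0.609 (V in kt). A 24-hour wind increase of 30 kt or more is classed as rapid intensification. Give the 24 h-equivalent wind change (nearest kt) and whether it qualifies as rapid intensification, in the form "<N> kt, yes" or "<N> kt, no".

V₁: ΔP = 48, V ≈ 6.07 × 48^0.609 ≈ 64.13 kt.
V₂: ΔP = 94, V ≈ 6.07 × 94^0.609 ≈ 96.57 kt.
ΔV over 18 h = 32.44 kt → 24 h equivalent = 32.44 × 24/18 ≈ 43.25 kt.
43 kt ≥ 30 kt ⇒ rapid intensification.

43 kt, yes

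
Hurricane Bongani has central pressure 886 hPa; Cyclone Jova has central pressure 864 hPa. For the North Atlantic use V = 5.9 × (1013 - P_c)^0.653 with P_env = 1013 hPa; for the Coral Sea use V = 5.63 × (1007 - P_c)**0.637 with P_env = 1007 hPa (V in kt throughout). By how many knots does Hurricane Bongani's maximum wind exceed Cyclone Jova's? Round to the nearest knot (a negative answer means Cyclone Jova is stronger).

7 kt

Hurricane Bongani: ΔP = 127; V ≈ 5.9 × 127^0.653 ≈ 139.52 kt.
Cyclone Jova: ΔP = 143; V ≈ 5.63 × 143^0.637 ≈ 132.88 kt.
Difference ≈ 139.52 − 132.88 = 6.64 → 7 kt.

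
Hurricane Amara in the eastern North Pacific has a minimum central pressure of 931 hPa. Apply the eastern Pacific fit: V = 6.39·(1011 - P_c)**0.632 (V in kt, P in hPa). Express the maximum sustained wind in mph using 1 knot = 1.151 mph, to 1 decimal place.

117.3 mph

ΔP = 1011 − 931 = 80 hPa.
V ≈ 6.39 × 80^0.632 = 6.39 × 15.950 ≈ 101.919 kt.
101.919 × 1.151 ≈ 117.31 mph → 117.3 mph.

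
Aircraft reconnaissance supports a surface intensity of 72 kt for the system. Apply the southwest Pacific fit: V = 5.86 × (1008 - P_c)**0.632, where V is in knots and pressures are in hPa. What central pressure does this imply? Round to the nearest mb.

955 mb

ΔP = (V / 5.86)^(1/0.632) = (72/5.86)^1.582.
72/5.86 = 12.287; 12.287^1.582 ≈ 52.94 mb.
P_c = 1008 − 52.94 = 955.06 ≈ 955 mb.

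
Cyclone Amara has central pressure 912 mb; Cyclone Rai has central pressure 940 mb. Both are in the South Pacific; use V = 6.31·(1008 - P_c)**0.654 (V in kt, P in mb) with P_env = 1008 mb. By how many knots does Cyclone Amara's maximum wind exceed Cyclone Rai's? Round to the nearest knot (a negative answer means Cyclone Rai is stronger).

25 kt

Cyclone Amara: ΔP = 96; V ≈ 6.31 × 96^0.654 ≈ 124.86 kt.
Cyclone Rai: ΔP = 68; V ≈ 6.31 × 68^0.654 ≈ 99.65 kt.
Difference ≈ 124.86 − 99.65 = 25.21 → 25 kt.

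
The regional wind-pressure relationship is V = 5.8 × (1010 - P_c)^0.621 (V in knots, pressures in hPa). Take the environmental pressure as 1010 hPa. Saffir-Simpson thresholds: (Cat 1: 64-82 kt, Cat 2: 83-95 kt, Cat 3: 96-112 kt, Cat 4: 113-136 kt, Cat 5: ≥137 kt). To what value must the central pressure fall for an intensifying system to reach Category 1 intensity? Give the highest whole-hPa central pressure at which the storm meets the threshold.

Category 1 begins at V = 64 kt.
Required ΔP = (64/5.8)^(1/0.621) = 11.034^1.610 ≈ 47.77 hPa.
P_c ≤ 1010 − 47.77 = 962.23, so the highest integer P_c is 962 hPa.

962 hPa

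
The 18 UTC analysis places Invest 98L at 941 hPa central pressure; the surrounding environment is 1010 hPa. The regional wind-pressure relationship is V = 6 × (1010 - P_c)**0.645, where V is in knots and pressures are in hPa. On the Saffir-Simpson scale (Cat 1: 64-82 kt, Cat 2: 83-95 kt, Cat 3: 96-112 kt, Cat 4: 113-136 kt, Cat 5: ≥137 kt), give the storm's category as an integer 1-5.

2

ΔP = 1010 − 941 = 69 hPa.
V ≈ 6 × 69^0.645 = 6 × 15.35 ≈ 92 kt.
92 kt falls in the Category 2 band.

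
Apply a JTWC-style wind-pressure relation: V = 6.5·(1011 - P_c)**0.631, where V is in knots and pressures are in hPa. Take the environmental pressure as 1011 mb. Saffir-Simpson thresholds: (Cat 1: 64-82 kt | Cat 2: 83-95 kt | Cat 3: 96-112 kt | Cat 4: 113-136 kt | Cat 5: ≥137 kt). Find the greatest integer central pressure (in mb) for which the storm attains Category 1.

Category 1 begins at V = 64 kt.
Required ΔP = (64/6.5)^(1/0.631) = 9.846^1.585 ≈ 37.51 mb.
P_c ≤ 1011 − 37.51 = 973.49, so the highest integer P_c is 973 mb.

973 mb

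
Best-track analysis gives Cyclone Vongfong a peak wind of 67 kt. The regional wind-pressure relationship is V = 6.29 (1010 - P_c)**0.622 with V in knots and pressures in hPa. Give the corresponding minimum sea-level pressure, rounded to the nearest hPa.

965 hPa

ΔP = (V / 6.29)^(1/0.622) = (67/6.29)^1.608.
67/6.29 = 10.652; 10.652^1.608 ≈ 44.85 hPa.
P_c = 1010 − 44.85 = 965.15 ≈ 965 hPa.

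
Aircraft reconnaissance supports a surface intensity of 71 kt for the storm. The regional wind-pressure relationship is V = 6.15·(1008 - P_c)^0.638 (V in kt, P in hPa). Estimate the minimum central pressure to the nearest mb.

ΔP = (V / 6.15)^(1/0.638) = (71/6.15)^1.567.
71/6.15 = 11.545; 11.545^1.567 ≈ 46.26 mb.
P_c = 1008 − 46.26 = 961.74 ≈ 962 mb.

962 mb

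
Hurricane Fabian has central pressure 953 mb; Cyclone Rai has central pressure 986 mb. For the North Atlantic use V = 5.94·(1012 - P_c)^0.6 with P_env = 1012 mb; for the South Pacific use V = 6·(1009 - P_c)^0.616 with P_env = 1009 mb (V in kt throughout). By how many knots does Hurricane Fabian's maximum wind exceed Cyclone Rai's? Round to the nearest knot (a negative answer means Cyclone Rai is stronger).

Hurricane Fabian: ΔP = 59; V ≈ 5.94 × 59^0.6 ≈ 68.60 kt.
Cyclone Rai: ΔP = 23; V ≈ 6 × 23^0.616 ≈ 41.40 kt.
Difference ≈ 68.60 − 41.40 = 27.20 → 27 kt.

27 kt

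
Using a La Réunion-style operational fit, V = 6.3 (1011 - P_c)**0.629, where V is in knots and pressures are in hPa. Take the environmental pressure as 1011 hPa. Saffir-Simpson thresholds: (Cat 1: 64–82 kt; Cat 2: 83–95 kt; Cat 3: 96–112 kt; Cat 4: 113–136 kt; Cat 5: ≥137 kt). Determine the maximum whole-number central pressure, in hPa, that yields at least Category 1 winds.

971 hPa

Category 1 begins at V = 64 kt.
Required ΔP = (64/6.3)^(1/0.629) = 10.159^1.590 ≈ 39.87 hPa.
P_c ≤ 1011 − 39.87 = 971.13, so the highest integer P_c is 971 hPa.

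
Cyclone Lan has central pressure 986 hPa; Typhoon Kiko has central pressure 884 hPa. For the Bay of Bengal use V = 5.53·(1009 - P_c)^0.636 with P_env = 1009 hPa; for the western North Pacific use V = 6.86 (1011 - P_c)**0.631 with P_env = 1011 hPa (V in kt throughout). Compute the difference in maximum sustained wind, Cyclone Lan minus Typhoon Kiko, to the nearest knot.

Cyclone Lan: ΔP = 23; V ≈ 5.53 × 23^0.636 ≈ 40.62 kt.
Typhoon Kiko: ΔP = 127; V ≈ 6.86 × 127^0.631 ≈ 145.82 kt.
Difference ≈ 40.62 − 145.82 = -105.20 → -105 kt.

-105 kt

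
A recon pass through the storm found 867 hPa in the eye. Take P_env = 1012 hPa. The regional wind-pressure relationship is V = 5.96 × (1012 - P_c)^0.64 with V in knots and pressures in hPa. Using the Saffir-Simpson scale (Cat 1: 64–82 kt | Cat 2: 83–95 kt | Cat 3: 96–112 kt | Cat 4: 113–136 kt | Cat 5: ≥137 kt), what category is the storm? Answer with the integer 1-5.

5

ΔP = 1012 − 867 = 145 hPa.
V ≈ 5.96 × 145^0.64 = 5.96 × 24.17 ≈ 144 kt.
144 kt falls in the Category 5 band.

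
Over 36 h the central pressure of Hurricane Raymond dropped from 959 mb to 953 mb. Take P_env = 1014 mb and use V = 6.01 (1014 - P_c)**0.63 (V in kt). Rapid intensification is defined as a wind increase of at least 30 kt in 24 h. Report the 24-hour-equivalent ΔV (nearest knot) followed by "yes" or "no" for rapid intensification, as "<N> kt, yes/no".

3 kt, no

V₁: ΔP = 55, V ≈ 6.01 × 55^0.63 ≈ 75.04 kt.
V₂: ΔP = 61, V ≈ 6.01 × 61^0.63 ≈ 80.10 kt.
ΔV over 36 h = 5.06 kt → 24 h equivalent = 5.06 × 24/36 ≈ 3.37 kt.
3 kt < 30 kt ⇒ not rapid intensification.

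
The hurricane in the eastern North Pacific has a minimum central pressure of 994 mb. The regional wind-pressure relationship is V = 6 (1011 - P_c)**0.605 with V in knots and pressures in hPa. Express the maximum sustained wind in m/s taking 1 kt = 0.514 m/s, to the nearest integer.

ΔP = 1011 − 994 = 17 mb.
V ≈ 6 × 17^0.605 = 6 × 5.552 ≈ 33.310 kt.
33.310 × 0.514 ≈ 17.12 m/s → 17 m/s.

17 m/s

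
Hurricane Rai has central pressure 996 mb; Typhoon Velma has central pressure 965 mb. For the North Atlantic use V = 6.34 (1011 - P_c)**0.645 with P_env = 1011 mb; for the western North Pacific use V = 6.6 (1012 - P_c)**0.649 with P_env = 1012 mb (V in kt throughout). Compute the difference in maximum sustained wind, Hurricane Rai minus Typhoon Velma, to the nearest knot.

Hurricane Rai: ΔP = 15; V ≈ 6.34 × 15^0.645 ≈ 36.36 kt.
Typhoon Velma: ΔP = 47; V ≈ 6.6 × 47^0.649 ≈ 80.30 kt.
Difference ≈ 36.36 − 80.30 = -43.94 → -44 kt.

-44 kt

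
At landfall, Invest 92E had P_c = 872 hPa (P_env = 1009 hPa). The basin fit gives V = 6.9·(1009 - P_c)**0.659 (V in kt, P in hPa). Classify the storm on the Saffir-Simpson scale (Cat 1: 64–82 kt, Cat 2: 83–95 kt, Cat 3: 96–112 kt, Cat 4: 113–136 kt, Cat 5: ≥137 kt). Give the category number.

ΔP = 1009 − 872 = 137 hPa.
V ≈ 6.9 × 137^0.659 = 6.9 × 25.59 ≈ 177 kt.
177 kt falls in the Category 5 band.

5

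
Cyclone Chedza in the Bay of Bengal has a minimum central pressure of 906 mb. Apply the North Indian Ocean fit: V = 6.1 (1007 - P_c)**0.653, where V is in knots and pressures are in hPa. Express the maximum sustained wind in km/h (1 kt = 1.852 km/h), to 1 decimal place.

ΔP = 1007 − 906 = 101 mb.
V ≈ 6.1 × 101^0.653 = 6.1 × 20.362 ≈ 124.209 kt.
124.209 × 1.852 ≈ 230.03 km/h → 230.0 km/h.

230.0 km/h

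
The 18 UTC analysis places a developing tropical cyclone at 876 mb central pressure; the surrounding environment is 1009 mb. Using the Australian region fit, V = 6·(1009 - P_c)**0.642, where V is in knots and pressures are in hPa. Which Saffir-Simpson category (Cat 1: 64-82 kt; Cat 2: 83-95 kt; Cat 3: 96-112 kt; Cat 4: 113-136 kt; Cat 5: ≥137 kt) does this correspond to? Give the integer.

5

ΔP = 1009 − 876 = 133 mb.
V ≈ 6 × 133^0.642 = 6 × 23.09 ≈ 139 kt.
139 kt falls in the Category 5 band.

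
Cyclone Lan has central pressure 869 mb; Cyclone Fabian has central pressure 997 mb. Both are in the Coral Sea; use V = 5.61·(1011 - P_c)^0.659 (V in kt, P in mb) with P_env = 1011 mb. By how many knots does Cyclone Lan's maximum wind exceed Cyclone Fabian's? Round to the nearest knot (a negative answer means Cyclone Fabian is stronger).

Cyclone Lan: ΔP = 142; V ≈ 5.61 × 142^0.659 ≈ 147.00 kt.
Cyclone Fabian: ΔP = 14; V ≈ 5.61 × 14^0.659 ≈ 31.93 kt.
Difference ≈ 147.00 − 31.93 = 115.07 → 115 kt.

115 kt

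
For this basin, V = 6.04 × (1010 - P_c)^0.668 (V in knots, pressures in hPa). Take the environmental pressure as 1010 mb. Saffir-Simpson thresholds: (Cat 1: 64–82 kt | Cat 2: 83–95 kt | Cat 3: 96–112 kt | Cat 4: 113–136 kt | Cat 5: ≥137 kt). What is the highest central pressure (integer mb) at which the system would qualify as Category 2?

Category 2 begins at V = 83 kt.
Required ΔP = (83/6.04)^(1/0.668) = 13.742^1.497 ≈ 50.54 mb.
P_c ≤ 1010 − 50.54 = 959.46, so the highest integer P_c is 959 mb.

959 mb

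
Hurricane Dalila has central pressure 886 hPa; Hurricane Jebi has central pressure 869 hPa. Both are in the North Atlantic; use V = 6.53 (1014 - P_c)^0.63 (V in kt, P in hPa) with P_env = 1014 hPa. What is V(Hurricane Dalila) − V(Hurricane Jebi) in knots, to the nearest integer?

Hurricane Dalila: ΔP = 128; V ≈ 6.53 × 128^0.63 ≈ 138.82 kt.
Hurricane Jebi: ΔP = 145; V ≈ 6.53 × 145^0.63 ≈ 150.17 kt.
Difference ≈ 138.82 − 150.17 = -11.35 → -11 kt.

-11 kt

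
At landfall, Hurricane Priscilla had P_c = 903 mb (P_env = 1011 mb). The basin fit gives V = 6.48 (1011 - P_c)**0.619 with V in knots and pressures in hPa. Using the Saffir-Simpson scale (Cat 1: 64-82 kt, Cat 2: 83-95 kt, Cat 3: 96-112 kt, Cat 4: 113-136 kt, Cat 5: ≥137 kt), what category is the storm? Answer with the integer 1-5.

ΔP = 1011 − 903 = 108 mb.
V ≈ 6.48 × 108^0.619 = 6.48 × 18.14 ≈ 118 kt.
118 kt falls in the Category 4 band.

4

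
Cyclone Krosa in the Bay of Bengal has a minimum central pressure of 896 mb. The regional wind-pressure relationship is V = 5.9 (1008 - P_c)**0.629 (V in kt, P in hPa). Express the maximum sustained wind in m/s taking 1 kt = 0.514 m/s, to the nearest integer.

ΔP = 1008 − 896 = 112 mb.
V ≈ 5.9 × 112^0.629 = 5.9 × 19.452 ≈ 114.765 kt.
114.765 × 0.514 ≈ 58.99 m/s → 59 m/s.

59 m/s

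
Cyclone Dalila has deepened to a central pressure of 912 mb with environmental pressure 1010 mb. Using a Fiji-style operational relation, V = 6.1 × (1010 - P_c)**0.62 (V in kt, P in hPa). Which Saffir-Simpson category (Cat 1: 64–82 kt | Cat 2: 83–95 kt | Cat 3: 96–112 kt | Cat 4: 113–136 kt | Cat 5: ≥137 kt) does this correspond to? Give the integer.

3

ΔP = 1010 − 912 = 98 mb.
V ≈ 6.1 × 98^0.62 = 6.1 × 17.16 ≈ 105 kt.
105 kt falls in the Category 3 band.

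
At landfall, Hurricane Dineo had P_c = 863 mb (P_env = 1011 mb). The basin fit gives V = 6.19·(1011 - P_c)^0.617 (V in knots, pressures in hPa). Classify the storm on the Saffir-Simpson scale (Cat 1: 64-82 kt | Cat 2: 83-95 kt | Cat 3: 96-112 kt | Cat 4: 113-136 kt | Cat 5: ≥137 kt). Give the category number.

ΔP = 1011 − 863 = 148 mb.
V ≈ 6.19 × 148^0.617 = 6.19 × 21.83 ≈ 135 kt.
135 kt falls in the Category 4 band.

4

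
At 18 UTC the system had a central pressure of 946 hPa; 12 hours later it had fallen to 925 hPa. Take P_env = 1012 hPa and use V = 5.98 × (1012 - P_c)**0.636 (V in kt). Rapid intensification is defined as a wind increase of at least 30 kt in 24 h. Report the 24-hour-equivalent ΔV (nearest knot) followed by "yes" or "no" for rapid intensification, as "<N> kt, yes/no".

33 kt, yes

V₁: ΔP = 66, V ≈ 5.98 × 66^0.636 ≈ 85.89 kt.
V₂: ΔP = 87, V ≈ 5.98 × 87^0.636 ≈ 102.38 kt.
ΔV over 12 h = 16.49 kt → 24 h equivalent = 16.49 × 24/12 ≈ 32.98 kt.
33 kt ≥ 30 kt ⇒ rapid intensification.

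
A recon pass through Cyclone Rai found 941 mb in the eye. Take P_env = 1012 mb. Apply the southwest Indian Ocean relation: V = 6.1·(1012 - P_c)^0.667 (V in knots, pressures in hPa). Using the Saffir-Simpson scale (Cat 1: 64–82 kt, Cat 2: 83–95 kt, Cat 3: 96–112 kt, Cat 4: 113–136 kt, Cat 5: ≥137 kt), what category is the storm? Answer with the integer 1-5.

3

ΔP = 1012 − 941 = 71 mb.
V ≈ 6.1 × 71^0.667 = 6.1 × 17.17 ≈ 105 kt.
105 kt falls in the Category 3 band.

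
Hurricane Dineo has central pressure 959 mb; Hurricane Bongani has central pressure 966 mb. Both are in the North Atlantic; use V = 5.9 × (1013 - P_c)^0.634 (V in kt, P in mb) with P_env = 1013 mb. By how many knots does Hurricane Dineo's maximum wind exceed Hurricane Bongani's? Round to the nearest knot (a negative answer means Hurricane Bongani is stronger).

6 kt

Hurricane Dineo: ΔP = 54; V ≈ 5.9 × 54^0.634 ≈ 73.99 kt.
Hurricane Bongani: ΔP = 47; V ≈ 5.9 × 47^0.634 ≈ 67.76 kt.
Difference ≈ 73.99 − 67.76 = 6.23 → 6 kt.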